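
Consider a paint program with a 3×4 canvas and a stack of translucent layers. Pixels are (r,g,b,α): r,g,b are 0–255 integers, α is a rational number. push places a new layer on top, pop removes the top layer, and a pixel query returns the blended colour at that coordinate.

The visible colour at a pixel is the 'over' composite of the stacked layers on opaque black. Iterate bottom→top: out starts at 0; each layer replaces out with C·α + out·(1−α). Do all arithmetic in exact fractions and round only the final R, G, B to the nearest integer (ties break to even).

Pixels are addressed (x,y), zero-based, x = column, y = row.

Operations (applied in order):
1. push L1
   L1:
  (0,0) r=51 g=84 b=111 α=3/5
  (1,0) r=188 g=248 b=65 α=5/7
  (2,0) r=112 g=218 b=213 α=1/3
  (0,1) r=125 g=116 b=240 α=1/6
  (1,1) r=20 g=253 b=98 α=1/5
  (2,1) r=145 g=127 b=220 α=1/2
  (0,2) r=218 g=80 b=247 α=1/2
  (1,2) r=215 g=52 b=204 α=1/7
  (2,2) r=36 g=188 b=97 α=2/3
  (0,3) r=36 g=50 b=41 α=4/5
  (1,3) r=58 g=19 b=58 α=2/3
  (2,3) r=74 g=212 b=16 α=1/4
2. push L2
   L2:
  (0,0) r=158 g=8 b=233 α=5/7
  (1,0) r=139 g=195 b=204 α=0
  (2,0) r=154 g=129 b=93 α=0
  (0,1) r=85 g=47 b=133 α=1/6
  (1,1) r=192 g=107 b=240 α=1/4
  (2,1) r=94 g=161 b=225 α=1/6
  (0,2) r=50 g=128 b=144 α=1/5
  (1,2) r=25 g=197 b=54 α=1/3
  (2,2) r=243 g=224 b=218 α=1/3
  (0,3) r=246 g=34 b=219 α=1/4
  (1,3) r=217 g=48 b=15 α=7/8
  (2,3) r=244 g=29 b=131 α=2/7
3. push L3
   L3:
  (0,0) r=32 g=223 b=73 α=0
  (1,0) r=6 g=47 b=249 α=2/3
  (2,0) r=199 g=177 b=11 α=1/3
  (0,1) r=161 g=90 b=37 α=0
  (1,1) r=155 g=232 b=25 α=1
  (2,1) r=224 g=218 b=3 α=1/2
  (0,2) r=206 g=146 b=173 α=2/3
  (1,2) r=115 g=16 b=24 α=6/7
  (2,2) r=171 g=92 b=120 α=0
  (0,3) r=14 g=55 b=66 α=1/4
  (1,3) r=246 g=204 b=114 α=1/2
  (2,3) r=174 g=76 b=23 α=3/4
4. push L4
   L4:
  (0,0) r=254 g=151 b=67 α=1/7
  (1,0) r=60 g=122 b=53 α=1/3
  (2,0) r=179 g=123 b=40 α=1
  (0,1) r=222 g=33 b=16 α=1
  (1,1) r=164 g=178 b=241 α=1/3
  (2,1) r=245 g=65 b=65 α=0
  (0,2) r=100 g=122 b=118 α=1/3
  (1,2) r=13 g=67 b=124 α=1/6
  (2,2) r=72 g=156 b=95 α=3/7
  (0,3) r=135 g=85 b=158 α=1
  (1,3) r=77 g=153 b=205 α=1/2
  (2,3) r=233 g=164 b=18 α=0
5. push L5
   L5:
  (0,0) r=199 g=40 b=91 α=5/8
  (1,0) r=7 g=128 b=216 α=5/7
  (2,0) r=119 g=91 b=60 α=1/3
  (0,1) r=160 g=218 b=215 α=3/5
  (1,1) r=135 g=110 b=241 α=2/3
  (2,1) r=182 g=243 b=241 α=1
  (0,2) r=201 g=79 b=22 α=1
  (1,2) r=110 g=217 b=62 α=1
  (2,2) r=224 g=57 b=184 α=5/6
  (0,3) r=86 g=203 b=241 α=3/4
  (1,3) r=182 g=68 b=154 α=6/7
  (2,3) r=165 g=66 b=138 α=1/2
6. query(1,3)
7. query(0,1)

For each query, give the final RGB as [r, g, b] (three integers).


at x=1,y=3 over L1,L2,L3,L4,L5:
L1 α=2/3: [116/3, 38/3, 116/3]
L2 α=7/8: [4673/24, 523/12, 431/24]
L3 α=1/2: [10577/48, 2971/24, 3167/48]
L4 α=1/2: [14273/96, 6643/48, 13007/96]
L5 α=6/7: [17015/96, 26227/336, 101711/672]
= [177, 78, 151]

query (0,1) [L1,L2,L3,L4,L5] — begin 0,0,0
L1 α=1/6: [125/6, 58/3, 40]
L2 α=1/6: [1135/36, 431/18, 111/2]
L3 α=0: [1135/36, 431/18, 111/2]
L4 α=1: [222, 33, 16]
L5 α=3/5: [924/5, 144, 677/5]
= [185, 144, 135]


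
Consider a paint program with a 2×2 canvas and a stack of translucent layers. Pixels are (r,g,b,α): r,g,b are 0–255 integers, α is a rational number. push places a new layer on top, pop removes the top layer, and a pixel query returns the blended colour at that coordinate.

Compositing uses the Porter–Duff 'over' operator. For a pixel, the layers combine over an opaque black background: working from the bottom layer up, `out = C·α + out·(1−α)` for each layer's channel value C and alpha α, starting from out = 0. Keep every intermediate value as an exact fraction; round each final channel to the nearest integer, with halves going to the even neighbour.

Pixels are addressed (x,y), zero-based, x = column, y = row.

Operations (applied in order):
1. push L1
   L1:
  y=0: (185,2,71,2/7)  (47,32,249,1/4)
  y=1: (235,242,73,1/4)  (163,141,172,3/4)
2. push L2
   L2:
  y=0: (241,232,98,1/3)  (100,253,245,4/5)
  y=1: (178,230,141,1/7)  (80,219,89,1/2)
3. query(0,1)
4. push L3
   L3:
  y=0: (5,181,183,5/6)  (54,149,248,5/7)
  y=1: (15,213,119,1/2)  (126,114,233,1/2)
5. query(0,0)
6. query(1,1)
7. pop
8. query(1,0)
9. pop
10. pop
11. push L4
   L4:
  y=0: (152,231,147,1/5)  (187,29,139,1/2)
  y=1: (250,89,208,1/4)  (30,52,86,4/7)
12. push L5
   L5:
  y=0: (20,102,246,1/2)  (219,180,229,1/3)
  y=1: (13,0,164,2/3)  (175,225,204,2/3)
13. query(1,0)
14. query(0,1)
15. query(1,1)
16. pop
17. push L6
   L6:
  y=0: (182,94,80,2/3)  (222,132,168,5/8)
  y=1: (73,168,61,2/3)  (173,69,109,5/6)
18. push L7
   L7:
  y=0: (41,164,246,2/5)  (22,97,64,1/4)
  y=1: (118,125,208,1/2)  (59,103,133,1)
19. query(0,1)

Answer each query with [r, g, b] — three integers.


query (0,1) [L1,L2] — begin 0,0,0
after L1 α=1/4: [235/4, 121/2, 73/4]
after L2 α=1/7: [1061/14, 593/7, 501/14]
→ [76, 85, 36]

query (0,0) [L1,L2,L3] — begin 0,0,0
after L1 α=2/7: [370/7, 4/7, 142/7]
after L2 α=1/3: [809/7, 544/7, 970/21]
after L3 α=5/6: [164/7, 2293/14, 20185/126]
rounded: [23, 164, 160]

query (1,1) [L1,L2,L3] — begin 0,0,0
after L1 α=3/4: [489/4, 423/4, 129]
after L2 α=1/2: [809/8, 1299/8, 109]
after L3 α=1/2: [1817/16, 2211/16, 171]
rounded: [114, 138, 171]

(1,0) stack=L1,L2; from [0,0,0]:
+L1 (α=1/4) → [47/4, 8, 249/4]
+L2 (α=4/5) → [1647/20, 204, 4169/20]
rounded: [82, 204, 208]

at x=1,y=0 over L4,L5:
after L4 α=1/2: [187/2, 29/2, 139/2]
after L5 α=1/3: [406/3, 209/3, 368/3]
→ [135, 70, 123]

(0,1) stack=L4,L5; from [0,0,0]:
after L4 α=1/4: [125/2, 89/4, 52]
after L5 α=2/3: [59/2, 89/12, 380/3]
rounded: [30, 7, 127]

at x=1,y=1 over L4,L5:
L4 α=4/7: [120/7, 208/7, 344/7]
L5 α=2/3: [2570/21, 3358/21, 3200/21]
= [122, 160, 152]

at x=0,y=1 over L4,L6,L7:
L4 α=1/4: [125/2, 89/4, 52]
L6 α=2/3: [139/2, 1433/12, 58]
L7 α=1/2: [375/4, 2933/24, 133]
rounded: [94, 122, 133]


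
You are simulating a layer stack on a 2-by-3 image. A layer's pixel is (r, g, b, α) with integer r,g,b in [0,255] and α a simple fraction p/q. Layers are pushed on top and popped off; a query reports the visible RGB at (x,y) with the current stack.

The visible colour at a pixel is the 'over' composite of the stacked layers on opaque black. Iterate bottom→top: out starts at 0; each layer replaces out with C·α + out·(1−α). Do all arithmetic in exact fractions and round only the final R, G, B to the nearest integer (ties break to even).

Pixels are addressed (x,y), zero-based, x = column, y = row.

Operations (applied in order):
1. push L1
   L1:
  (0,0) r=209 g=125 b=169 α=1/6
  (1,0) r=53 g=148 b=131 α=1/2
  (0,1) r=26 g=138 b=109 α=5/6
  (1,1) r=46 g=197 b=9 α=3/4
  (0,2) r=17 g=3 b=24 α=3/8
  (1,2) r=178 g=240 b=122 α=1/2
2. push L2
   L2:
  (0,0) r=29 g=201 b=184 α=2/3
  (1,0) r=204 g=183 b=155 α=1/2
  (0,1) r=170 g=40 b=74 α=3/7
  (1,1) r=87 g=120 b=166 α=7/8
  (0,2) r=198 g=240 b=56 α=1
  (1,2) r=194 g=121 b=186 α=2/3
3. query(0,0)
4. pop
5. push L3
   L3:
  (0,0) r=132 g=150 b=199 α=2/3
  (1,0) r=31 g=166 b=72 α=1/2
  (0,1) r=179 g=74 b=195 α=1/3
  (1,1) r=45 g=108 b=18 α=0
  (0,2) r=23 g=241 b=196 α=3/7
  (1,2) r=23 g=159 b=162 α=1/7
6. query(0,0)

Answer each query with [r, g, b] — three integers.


query (0,0) [L1,L2] — begin 0,0,0
L1 α=1/6: [209/6, 125/6, 169/6]
L2 α=2/3: [557/18, 2537/18, 2377/18]
→ [31, 141, 132]

(0,0) stack=L1,L3; from [0,0,0]:
after L1 α=1/6: [209/6, 125/6, 169/6]
after L3 α=2/3: [1793/18, 1925/18, 2557/18]
= [100, 107, 142]


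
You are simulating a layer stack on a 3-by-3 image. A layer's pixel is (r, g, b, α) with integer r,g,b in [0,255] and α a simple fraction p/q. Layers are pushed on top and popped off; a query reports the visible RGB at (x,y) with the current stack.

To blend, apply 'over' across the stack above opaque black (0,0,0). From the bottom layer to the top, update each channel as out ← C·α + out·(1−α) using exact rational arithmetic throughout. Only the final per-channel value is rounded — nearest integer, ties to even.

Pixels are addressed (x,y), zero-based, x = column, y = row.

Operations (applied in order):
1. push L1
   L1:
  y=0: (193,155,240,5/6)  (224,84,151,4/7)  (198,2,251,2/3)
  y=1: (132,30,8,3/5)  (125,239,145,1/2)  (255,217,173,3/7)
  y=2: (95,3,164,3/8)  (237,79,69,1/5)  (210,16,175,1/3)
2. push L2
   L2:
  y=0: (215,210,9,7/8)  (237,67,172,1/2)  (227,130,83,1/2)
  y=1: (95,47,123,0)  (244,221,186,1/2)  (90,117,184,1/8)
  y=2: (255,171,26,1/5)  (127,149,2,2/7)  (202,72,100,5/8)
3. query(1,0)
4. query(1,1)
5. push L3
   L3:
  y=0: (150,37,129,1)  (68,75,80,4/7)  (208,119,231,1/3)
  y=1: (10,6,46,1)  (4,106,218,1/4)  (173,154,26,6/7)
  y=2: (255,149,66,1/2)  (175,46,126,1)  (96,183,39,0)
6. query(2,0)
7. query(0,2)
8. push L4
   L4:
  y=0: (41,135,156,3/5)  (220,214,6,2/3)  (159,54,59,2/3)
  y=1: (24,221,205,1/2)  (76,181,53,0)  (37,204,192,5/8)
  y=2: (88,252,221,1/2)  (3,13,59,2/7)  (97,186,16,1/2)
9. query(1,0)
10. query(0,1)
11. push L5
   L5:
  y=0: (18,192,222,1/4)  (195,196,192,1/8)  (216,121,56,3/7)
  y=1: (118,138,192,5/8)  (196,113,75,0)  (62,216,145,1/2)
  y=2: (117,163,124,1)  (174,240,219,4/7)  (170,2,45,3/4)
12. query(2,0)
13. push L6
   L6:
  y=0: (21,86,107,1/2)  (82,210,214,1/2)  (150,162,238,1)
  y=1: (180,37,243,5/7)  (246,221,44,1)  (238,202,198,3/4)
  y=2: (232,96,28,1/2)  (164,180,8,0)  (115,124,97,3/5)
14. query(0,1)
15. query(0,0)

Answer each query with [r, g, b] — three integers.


at x=1,y=0 over L1,L2:
L1 α=4/7: [128, 48, 604/7]
L2 α=1/2: [365/2, 115/2, 904/7]
rounded: [182, 58, 129]

query (1,1) [L1,L2] — begin 0,0,0
L1 α=1/2: [125/2, 239/2, 145/2]
L2 α=1/2: [613/4, 681/4, 517/4]
rounded: [153, 170, 129]

query (2,0) [L1,L2,L3] — begin 0,0,0
L1 α=2/3: [132, 4/3, 502/3]
L2 α=1/2: [359/2, 197/3, 751/6]
L3 α=1/3: [189, 751/9, 1444/9]
rounded: [189, 83, 160]

at x=0,y=2 over L1,L2,L3:
after L1 α=3/8: [285/8, 9/8, 123/2]
after L2 α=1/5: [159/2, 351/10, 272/5]
after L3 α=1/2: [669/4, 1841/20, 301/5]
→ [167, 92, 60]

(1,0) stack=L1,L2,L3,L4; from [0,0,0]:
L1 α=4/7: [128, 48, 604/7]
L2 α=1/2: [365/2, 115/2, 904/7]
L3 α=4/7: [1639/14, 135/2, 4952/49]
L4 α=2/3: [7799/42, 991/6, 5540/147]
= [186, 165, 38]

query (0,1) [L1,L2,L3,L4] — begin 0,0,0
L1 α=3/5: [396/5, 18, 24/5]
L2 α=0: [396/5, 18, 24/5]
L3 α=1: [10, 6, 46]
L4 α=1/2: [17, 227/2, 251/2]
= [17, 114, 126]

query (2,0) [L1,L2,L3,L4,L5] — begin 0,0,0
after L1 α=2/3: [132, 4/3, 502/3]
after L2 α=1/2: [359/2, 197/3, 751/6]
after L3 α=1/3: [189, 751/9, 1444/9]
after L4 α=2/3: [169, 1723/27, 2506/27]
after L5 α=3/7: [1324/7, 16693/189, 2080/27]
→ [189, 88, 77]

at x=0,y=1 over L1,L2,L3,L4,L5,L6:
after L1 α=3/5: [396/5, 18, 24/5]
after L2 α=0: [396/5, 18, 24/5]
after L3 α=1: [10, 6, 46]
after L4 α=1/2: [17, 227/2, 251/2]
after L5 α=5/8: [641/8, 2061/16, 2673/16]
after L6 α=5/7: [4241/28, 3541/56, 12393/56]
→ [151, 63, 221]

query (0,0) [L1,L2,L3,L4,L5,L6] — begin 0,0,0
+L1 (α=5/6) → [965/6, 775/6, 200]
+L2 (α=7/8) → [9995/48, 9595/48, 263/8]
+L3 (α=1) → [150, 37, 129]
+L4 (α=3/5) → [423/5, 479/5, 726/5]
+L5 (α=1/4) → [1359/20, 2397/20, 822/5]
+L6 (α=1/2) → [1779/40, 4117/40, 1357/10]
rounded: [44, 103, 136]


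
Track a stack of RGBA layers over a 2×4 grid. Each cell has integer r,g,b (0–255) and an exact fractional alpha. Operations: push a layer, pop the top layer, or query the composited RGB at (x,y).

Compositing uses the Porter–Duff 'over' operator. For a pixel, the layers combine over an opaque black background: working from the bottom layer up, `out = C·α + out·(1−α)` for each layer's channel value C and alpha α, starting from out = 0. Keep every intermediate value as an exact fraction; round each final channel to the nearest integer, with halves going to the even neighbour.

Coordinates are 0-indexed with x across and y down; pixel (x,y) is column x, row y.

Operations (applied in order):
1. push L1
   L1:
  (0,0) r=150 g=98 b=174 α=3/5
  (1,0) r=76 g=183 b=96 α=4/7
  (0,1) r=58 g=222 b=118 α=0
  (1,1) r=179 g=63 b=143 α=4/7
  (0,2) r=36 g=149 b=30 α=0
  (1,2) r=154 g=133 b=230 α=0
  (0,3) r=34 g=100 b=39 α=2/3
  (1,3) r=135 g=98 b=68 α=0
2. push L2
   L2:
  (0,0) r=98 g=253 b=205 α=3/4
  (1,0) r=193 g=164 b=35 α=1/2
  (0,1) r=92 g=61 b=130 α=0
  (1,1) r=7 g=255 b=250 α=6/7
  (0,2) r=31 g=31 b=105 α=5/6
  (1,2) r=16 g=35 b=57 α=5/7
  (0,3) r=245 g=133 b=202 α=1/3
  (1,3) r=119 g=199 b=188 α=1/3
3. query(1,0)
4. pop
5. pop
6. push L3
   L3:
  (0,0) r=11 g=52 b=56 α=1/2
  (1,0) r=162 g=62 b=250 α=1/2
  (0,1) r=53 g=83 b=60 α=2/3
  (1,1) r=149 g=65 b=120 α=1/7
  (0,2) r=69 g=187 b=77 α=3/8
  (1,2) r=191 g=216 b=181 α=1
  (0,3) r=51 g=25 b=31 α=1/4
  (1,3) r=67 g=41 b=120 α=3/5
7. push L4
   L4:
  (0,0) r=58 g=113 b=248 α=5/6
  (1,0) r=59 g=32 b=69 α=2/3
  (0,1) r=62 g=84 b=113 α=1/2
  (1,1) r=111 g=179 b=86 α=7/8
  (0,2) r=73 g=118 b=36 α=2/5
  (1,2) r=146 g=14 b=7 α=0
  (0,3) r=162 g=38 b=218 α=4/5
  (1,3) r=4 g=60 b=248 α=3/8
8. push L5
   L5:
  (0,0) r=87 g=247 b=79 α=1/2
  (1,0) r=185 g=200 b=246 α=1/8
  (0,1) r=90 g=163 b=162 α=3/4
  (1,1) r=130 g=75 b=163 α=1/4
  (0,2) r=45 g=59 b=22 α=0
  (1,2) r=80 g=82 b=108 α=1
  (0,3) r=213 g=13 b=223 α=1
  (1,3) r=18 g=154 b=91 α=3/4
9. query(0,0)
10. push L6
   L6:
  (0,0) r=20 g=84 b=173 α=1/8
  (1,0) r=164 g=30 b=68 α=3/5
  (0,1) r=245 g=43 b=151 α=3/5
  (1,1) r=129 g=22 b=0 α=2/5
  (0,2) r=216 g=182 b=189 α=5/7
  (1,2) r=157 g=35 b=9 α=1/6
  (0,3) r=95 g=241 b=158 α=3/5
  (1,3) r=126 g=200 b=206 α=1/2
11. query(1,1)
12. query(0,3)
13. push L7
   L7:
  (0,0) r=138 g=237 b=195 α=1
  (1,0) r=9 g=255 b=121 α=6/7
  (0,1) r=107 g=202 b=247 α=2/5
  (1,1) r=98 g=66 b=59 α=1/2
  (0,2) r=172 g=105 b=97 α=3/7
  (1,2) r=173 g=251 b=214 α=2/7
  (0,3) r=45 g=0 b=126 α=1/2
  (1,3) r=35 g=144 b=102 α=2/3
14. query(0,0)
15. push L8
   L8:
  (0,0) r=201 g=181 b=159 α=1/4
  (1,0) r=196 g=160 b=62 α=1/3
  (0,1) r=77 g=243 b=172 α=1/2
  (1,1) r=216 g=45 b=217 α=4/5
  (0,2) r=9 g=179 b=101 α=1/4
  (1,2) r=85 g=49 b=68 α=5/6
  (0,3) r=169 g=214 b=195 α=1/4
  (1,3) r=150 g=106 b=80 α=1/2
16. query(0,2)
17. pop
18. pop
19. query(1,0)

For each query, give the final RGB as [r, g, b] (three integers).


(1,0) stack=L1,L2; from [0,0,0]:
L1 α=4/7: [304/7, 732/7, 384/7]
L2 α=1/2: [1655/14, 940/7, 629/14]
→ [118, 134, 45]

at x=0,y=0 over L3,L4,L5:
L3 α=1/2: [11/2, 26, 28]
L4 α=5/6: [197/4, 197/2, 634/3]
L5 α=1/2: [545/8, 691/4, 871/6]
→ [68, 173, 145]

(1,1) stack=L3,L4,L5,L6; from [0,0,0]:
L3 α=1/7: [149/7, 65/7, 120/7]
L4 α=7/8: [1397/14, 2209/14, 2167/28]
L5 α=1/4: [6011/56, 7677/56, 11065/112]
L6 α=2/5: [32481/280, 5099/56, 6639/112]
→ [116, 91, 59]

(0,3) stack=L3,L4,L5,L6; from [0,0,0]:
L3 α=1/4: [51/4, 25/4, 31/4]
L4 α=4/5: [2643/20, 633/20, 3519/20]
L5 α=1: [213, 13, 223]
L6 α=3/5: [711/5, 749/5, 184]
→ [142, 150, 184]

at x=0,y=0 over L3,L4,L5,L6,L7:
+L3 (α=1/2) → [11/2, 26, 28]
+L4 (α=5/6) → [197/4, 197/2, 634/3]
+L5 (α=1/2) → [545/8, 691/4, 871/6]
+L6 (α=1/8) → [3975/64, 5173/32, 7135/48]
+L7 (α=1) → [138, 237, 195]
rounded: [138, 237, 195]

at x=0,y=2 over L3,L4,L5,L6,L7,L8:
+L3 (α=3/8) → [207/8, 561/8, 231/8]
+L4 (α=2/5) → [1789/40, 3571/40, 1269/40]
+L5 (α=0) → [1789/40, 3571/40, 1269/40]
+L6 (α=5/7) → [23389/140, 21771/140, 20169/140]
+L7 (α=3/7) → [41449/245, 32796/245, 30354/245]
+L8 (α=1/4) → [31638/245, 142243/980, 115807/980]
→ [129, 145, 118]

query (1,0) [L3,L4,L5,L6] — begin 0,0,0
after L3 α=1/2: [81, 31, 125]
after L4 α=2/3: [199/3, 95/3, 263/3]
after L5 α=1/8: [487/6, 1265/24, 2579/24]
after L6 α=3/5: [1963/15, 469/12, 5027/60]
= [131, 39, 84]


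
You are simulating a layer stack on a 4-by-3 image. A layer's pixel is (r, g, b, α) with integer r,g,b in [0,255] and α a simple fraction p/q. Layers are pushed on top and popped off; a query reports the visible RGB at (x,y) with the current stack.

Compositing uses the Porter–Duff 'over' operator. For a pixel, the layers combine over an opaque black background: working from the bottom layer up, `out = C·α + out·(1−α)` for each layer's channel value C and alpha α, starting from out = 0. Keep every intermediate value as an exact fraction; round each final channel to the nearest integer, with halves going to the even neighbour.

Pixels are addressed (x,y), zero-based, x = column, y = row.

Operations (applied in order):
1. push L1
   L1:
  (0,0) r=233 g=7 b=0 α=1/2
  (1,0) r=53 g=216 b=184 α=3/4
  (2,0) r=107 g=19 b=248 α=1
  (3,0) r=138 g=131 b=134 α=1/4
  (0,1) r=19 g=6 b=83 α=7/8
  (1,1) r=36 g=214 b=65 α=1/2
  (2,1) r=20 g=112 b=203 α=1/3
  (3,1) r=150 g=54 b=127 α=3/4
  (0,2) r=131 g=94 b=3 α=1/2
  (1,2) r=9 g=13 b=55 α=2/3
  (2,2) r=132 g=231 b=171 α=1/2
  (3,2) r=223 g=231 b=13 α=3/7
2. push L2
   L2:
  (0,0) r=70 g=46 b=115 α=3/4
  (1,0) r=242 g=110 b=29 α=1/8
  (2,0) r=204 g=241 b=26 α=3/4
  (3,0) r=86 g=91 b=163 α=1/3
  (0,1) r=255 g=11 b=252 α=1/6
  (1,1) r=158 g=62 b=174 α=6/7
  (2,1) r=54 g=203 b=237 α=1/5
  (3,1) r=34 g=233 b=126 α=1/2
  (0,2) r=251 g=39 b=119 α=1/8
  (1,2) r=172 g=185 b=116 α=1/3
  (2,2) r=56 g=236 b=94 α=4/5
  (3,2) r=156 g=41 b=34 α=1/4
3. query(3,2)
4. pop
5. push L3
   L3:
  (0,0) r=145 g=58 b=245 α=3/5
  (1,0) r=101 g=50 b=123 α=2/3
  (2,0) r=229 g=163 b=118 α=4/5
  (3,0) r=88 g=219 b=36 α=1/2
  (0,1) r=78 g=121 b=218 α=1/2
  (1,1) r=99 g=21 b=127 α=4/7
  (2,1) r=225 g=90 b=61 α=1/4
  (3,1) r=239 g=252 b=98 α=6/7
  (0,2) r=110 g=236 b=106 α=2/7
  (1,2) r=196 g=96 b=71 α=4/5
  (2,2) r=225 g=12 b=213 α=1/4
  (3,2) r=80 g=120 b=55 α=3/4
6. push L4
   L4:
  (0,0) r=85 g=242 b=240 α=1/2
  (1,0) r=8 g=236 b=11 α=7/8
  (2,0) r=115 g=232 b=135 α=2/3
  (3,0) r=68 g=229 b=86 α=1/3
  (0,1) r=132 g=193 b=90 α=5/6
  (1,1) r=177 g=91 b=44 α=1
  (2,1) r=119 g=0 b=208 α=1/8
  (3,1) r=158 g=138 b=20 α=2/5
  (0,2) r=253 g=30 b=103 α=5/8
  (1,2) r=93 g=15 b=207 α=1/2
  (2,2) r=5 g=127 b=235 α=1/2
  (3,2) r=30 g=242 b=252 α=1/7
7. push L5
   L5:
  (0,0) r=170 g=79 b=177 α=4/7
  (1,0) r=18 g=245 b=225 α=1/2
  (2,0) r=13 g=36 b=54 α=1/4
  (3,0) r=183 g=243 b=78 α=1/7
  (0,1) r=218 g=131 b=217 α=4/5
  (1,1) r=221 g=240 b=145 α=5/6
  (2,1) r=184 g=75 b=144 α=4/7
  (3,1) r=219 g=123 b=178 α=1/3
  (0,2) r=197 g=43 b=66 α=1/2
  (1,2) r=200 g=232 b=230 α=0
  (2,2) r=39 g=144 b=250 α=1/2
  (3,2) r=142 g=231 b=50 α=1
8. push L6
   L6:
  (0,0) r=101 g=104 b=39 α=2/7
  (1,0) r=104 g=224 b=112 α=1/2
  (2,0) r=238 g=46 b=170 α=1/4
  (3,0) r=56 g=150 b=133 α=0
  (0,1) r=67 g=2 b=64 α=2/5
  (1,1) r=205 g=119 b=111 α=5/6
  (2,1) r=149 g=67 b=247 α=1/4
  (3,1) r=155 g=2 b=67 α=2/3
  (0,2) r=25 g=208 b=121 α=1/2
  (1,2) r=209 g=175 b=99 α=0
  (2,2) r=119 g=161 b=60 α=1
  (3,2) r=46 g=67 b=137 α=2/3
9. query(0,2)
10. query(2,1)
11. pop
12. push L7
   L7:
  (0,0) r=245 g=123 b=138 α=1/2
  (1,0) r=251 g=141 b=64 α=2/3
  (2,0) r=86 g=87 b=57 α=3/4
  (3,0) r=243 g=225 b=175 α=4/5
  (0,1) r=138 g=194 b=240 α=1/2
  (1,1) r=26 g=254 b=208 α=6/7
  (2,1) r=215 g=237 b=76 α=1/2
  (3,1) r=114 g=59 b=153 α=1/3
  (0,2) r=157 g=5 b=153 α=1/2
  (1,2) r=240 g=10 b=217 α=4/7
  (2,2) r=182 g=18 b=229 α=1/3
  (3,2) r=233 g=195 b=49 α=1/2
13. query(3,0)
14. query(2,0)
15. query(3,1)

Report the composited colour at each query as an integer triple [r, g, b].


query (3,2) [L1,L2] — begin 0,0,0
L1 α=3/7: [669/7, 99, 39/7]
L2 α=1/4: [3099/28, 169/2, 355/28]
= [111, 84, 13]

at x=0,y=2 over L1,L3,L4,L5,L6:
after L1 α=1/2: [131/2, 47, 3/2]
after L3 α=2/7: [1095/14, 101, 439/14]
after L4 α=5/8: [20995/112, 453/8, 8527/112]
after L5 α=1/2: [43059/224, 797/16, 15919/224]
after L6 α=1/2: [48659/448, 4125/32, 43023/448]
→ [109, 129, 96]

at x=2,y=1 over L1,L3,L4,L5,L6:
L1 α=1/3: [20/3, 112/3, 203/3]
L3 α=1/4: [245/4, 101/2, 66]
L4 α=1/8: [2191/32, 707/16, 335/4]
L5 α=4/7: [30125/224, 6921/112, 3309/28]
L6 α=1/4: [123751/896, 28267/448, 16843/112]
→ [138, 63, 150]

query (3,0) [L1,L3,L4,L5,L7] — begin 0,0,0
+L1 (α=1/4) → [69/2, 131/4, 67/2]
+L3 (α=1/2) → [245/4, 1007/8, 139/4]
+L4 (α=1/3) → [127/2, 641/4, 311/6]
+L5 (α=1/7) → [564/7, 2409/14, 389/7]
+L7 (α=4/5) → [7368/35, 15009/70, 5289/35]
→ [211, 214, 151]

at x=2,y=0 over L1,L3,L4,L5,L7:
L1 α=1: [107, 19, 248]
L3 α=4/5: [1023/5, 671/5, 144]
L4 α=2/3: [2173/15, 997/5, 138]
L5 α=1/4: [1119/10, 3171/20, 117]
L7 α=3/4: [3699/40, 8391/80, 72]
→ [92, 105, 72]

at x=3,y=1 over L1,L3,L4,L5,L7:
L1 α=3/4: [225/2, 81/2, 381/4]
L3 α=6/7: [3093/14, 3105/14, 2733/28]
L4 α=2/5: [13703/70, 13179/70, 9319/140]
L5 α=1/3: [21368/105, 5828/35, 21779/210]
L7 α=1/3: [54706/315, 13721/105, 37844/315]
→ [174, 131, 120]


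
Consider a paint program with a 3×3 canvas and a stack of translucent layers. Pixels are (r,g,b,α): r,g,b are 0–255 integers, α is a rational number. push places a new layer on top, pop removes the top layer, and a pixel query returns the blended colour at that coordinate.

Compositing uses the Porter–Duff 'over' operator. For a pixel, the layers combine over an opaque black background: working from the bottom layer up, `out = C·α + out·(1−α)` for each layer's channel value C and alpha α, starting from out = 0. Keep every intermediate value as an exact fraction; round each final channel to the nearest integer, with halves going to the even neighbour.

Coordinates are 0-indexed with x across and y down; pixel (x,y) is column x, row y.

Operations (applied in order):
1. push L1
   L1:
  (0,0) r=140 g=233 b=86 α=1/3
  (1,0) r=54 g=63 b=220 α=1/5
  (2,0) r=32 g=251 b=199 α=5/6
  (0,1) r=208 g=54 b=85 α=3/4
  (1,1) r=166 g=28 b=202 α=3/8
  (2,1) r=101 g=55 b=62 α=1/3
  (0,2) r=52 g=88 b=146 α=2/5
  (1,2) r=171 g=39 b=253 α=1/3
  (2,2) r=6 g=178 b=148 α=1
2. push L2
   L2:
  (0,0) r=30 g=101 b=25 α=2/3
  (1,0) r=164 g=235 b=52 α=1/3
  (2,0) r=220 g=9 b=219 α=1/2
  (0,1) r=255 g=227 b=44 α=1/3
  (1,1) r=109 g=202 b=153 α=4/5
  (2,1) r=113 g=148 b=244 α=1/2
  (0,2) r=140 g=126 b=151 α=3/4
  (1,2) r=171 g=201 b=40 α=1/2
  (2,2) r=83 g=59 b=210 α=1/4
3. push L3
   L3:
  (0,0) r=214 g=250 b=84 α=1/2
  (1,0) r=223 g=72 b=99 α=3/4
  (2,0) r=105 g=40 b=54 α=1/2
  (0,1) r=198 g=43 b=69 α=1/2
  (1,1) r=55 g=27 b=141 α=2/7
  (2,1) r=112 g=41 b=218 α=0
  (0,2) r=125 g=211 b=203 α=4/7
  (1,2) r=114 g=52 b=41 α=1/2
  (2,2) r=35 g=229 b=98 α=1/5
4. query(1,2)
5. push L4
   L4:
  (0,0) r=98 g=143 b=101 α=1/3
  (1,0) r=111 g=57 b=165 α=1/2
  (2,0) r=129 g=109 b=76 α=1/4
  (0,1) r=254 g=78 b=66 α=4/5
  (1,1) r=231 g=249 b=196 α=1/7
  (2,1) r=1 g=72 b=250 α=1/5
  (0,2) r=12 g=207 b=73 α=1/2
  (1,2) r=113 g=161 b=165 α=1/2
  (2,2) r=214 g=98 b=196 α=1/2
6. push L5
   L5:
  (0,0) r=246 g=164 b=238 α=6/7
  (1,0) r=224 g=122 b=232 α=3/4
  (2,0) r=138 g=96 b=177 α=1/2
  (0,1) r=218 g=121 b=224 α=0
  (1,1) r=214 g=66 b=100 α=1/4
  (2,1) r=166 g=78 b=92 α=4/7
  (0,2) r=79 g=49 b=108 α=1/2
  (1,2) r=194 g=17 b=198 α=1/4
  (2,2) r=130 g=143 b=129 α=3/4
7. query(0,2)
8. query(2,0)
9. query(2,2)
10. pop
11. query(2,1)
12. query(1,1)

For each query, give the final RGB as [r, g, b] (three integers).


query (1,2) [L1,L2,L3] — begin 0,0,0
after L1 α=1/3: [57, 13, 253/3]
after L2 α=1/2: [114, 107, 373/6]
after L3 α=1/2: [114, 159/2, 619/12]
→ [114, 80, 52]

(0,2) stack=L1,L2,L3,L4,L5; from [0,0,0]:
after L1 α=2/5: [104/5, 176/5, 292/5]
after L2 α=3/4: [551/5, 1033/10, 2557/20]
after L3 α=4/7: [4153/35, 11539/70, 23911/140]
after L4 α=1/2: [4573/70, 26029/140, 34131/280]
after L5 α=1/2: [10103/140, 32889/280, 64371/560]
→ [72, 117, 115]

query (2,0) [L1,L2,L3,L4,L5] — begin 0,0,0
L1 α=5/6: [80/3, 1255/6, 995/6]
L2 α=1/2: [370/3, 1309/12, 2309/12]
L3 α=1/2: [685/6, 1789/24, 2957/24]
L4 α=1/4: [943/8, 2661/32, 3565/32]
L5 α=1/2: [2047/16, 5733/64, 9229/64]
= [128, 90, 144]

at x=2,y=2 over L1,L2,L3,L4,L5:
after L1 α=1: [6, 178, 148]
after L2 α=1/4: [101/4, 593/4, 327/2]
after L3 α=1/5: [136/5, 822/5, 752/5]
after L4 α=1/2: [603/5, 656/5, 866/5]
after L5 α=3/4: [2553/20, 2801/20, 2801/20]
rounded: [128, 140, 140]

(2,1) stack=L1,L2,L3,L4; from [0,0,0]:
after L1 α=1/3: [101/3, 55/3, 62/3]
after L2 α=1/2: [220/3, 499/6, 397/3]
after L3 α=0: [220/3, 499/6, 397/3]
after L4 α=1/5: [883/15, 1214/15, 2338/15]
→ [59, 81, 156]

(1,1) stack=L1,L2,L3,L4; from [0,0,0]:
+L1 (α=3/8) → [249/4, 21/2, 303/4]
+L2 (α=4/5) → [1993/20, 1637/10, 2751/20]
+L3 (α=2/7) → [2433/28, 1745/14, 3879/28]
+L4 (α=1/7) → [10533/98, 6978/49, 14381/98]
= [107, 142, 147]


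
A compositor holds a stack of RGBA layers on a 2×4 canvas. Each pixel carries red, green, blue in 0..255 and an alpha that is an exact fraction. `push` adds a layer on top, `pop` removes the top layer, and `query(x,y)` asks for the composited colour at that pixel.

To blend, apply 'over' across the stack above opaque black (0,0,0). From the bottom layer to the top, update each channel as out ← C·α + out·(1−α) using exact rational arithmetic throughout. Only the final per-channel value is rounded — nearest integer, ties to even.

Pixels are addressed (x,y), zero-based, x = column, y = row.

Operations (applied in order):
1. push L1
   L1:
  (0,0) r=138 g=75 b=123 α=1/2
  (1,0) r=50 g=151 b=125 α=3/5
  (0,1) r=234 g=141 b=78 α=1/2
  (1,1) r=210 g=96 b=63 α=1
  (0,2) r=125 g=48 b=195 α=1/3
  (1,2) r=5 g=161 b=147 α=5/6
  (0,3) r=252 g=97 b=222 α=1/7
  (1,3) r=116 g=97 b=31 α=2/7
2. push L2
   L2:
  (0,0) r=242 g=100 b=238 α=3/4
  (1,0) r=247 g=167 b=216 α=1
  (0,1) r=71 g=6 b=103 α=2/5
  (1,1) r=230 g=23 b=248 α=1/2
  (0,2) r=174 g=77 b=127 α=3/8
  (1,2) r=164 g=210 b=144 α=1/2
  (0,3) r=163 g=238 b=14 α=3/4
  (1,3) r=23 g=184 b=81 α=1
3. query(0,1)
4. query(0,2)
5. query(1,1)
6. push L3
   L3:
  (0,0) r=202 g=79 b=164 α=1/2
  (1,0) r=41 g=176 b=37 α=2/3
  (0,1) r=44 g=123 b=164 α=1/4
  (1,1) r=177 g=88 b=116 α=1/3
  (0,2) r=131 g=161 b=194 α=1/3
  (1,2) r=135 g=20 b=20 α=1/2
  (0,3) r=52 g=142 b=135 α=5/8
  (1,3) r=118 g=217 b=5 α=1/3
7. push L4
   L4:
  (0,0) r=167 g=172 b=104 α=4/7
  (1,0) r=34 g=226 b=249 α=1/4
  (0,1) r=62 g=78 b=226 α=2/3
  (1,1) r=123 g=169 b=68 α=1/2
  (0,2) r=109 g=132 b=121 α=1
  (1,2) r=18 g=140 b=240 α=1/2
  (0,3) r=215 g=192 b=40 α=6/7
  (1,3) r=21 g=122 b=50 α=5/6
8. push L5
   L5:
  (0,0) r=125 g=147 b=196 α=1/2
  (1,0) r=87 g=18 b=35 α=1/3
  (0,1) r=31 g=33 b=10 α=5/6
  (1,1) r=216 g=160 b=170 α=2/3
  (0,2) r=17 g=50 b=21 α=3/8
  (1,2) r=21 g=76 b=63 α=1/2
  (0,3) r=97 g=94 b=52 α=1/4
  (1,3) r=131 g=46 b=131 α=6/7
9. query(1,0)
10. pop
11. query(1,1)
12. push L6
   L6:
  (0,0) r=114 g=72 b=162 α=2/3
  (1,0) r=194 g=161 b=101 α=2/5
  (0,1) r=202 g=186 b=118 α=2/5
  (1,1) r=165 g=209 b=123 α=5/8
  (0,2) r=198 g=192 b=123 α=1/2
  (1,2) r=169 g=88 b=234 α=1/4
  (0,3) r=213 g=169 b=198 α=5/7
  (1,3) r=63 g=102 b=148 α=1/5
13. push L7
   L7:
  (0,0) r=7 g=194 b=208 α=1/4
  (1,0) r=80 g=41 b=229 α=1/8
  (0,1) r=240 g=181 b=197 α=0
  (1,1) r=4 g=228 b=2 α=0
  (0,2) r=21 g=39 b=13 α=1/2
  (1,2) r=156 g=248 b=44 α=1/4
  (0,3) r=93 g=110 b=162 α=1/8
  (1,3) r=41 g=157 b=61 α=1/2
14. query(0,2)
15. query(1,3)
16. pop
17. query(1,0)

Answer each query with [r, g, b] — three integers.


(0,1) stack=L1,L2; from [0,0,0]:
after L1 α=1/2: [117, 141/2, 39]
after L2 α=2/5: [493/5, 447/10, 323/5]
= [99, 45, 65]

(0,2) stack=L1,L2; from [0,0,0]:
after L1 α=1/3: [125/3, 16, 65]
after L2 α=3/8: [2191/24, 311/8, 353/4]
→ [91, 39, 88]

at x=1,y=1 over L1,L2:
+L1 (α=1) → [210, 96, 63]
+L2 (α=1/2) → [220, 119/2, 311/2]
rounded: [220, 60, 156]

query (1,0) [L1,L2,L3,L4,L5] — begin 0,0,0
+L1 (α=3/5) → [30, 453/5, 75]
+L2 (α=1) → [247, 167, 216]
+L3 (α=2/3) → [329/3, 173, 290/3]
+L4 (α=1/4) → [363/4, 745/4, 539/4]
+L5 (α=1/3) → [179/2, 781/6, 203/2]
= [90, 130, 102]

at x=1,y=1 over L1,L2,L3,L4:
+L1 (α=1) → [210, 96, 63]
+L2 (α=1/2) → [220, 119/2, 311/2]
+L3 (α=1/3) → [617/3, 69, 427/3]
+L4 (α=1/2) → [493/3, 119, 631/6]
→ [164, 119, 105]

(0,2) stack=L1,L2,L3,L4,L6,L7; from [0,0,0]:
L1 α=1/3: [125/3, 16, 65]
L2 α=3/8: [2191/24, 311/8, 353/4]
L3 α=1/3: [3763/36, 955/12, 247/2]
L4 α=1: [109, 132, 121]
L6 α=1/2: [307/2, 162, 122]
L7 α=1/2: [349/4, 201/2, 135/2]
= [87, 100, 68]

query (1,3) [L1,L2,L3,L4,L6,L7] — begin 0,0,0
after L1 α=2/7: [232/7, 194/7, 62/7]
after L2 α=1: [23, 184, 81]
after L3 α=1/3: [164/3, 195, 167/3]
after L4 α=5/6: [479/18, 805/6, 917/18]
after L6 α=1/5: [305/9, 1916/15, 3166/45]
after L7 α=1/2: [337/9, 4271/30, 5911/90]
= [37, 142, 66]

(1,0) stack=L1,L2,L3,L4,L6; from [0,0,0]:
+L1 (α=3/5) → [30, 453/5, 75]
+L2 (α=1) → [247, 167, 216]
+L3 (α=2/3) → [329/3, 173, 290/3]
+L4 (α=1/4) → [363/4, 745/4, 539/4]
+L6 (α=2/5) → [2641/20, 3523/20, 485/4]
→ [132, 176, 121]


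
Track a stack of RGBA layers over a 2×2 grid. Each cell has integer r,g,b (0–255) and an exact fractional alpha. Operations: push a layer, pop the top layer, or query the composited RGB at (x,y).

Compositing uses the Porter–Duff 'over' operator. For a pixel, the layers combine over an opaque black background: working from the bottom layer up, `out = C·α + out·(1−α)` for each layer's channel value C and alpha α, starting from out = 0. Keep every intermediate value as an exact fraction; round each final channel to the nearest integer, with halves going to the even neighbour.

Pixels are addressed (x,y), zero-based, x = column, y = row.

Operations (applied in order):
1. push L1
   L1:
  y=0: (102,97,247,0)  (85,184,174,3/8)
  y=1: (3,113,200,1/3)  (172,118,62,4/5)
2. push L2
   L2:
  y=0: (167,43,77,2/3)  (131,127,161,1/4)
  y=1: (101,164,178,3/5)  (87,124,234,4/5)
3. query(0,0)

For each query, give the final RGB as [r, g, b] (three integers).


at x=0,y=0 over L1,L2:
L1 α=0: [0, 0, 0]
L2 α=2/3: [334/3, 86/3, 154/3]
= [111, 29, 51]


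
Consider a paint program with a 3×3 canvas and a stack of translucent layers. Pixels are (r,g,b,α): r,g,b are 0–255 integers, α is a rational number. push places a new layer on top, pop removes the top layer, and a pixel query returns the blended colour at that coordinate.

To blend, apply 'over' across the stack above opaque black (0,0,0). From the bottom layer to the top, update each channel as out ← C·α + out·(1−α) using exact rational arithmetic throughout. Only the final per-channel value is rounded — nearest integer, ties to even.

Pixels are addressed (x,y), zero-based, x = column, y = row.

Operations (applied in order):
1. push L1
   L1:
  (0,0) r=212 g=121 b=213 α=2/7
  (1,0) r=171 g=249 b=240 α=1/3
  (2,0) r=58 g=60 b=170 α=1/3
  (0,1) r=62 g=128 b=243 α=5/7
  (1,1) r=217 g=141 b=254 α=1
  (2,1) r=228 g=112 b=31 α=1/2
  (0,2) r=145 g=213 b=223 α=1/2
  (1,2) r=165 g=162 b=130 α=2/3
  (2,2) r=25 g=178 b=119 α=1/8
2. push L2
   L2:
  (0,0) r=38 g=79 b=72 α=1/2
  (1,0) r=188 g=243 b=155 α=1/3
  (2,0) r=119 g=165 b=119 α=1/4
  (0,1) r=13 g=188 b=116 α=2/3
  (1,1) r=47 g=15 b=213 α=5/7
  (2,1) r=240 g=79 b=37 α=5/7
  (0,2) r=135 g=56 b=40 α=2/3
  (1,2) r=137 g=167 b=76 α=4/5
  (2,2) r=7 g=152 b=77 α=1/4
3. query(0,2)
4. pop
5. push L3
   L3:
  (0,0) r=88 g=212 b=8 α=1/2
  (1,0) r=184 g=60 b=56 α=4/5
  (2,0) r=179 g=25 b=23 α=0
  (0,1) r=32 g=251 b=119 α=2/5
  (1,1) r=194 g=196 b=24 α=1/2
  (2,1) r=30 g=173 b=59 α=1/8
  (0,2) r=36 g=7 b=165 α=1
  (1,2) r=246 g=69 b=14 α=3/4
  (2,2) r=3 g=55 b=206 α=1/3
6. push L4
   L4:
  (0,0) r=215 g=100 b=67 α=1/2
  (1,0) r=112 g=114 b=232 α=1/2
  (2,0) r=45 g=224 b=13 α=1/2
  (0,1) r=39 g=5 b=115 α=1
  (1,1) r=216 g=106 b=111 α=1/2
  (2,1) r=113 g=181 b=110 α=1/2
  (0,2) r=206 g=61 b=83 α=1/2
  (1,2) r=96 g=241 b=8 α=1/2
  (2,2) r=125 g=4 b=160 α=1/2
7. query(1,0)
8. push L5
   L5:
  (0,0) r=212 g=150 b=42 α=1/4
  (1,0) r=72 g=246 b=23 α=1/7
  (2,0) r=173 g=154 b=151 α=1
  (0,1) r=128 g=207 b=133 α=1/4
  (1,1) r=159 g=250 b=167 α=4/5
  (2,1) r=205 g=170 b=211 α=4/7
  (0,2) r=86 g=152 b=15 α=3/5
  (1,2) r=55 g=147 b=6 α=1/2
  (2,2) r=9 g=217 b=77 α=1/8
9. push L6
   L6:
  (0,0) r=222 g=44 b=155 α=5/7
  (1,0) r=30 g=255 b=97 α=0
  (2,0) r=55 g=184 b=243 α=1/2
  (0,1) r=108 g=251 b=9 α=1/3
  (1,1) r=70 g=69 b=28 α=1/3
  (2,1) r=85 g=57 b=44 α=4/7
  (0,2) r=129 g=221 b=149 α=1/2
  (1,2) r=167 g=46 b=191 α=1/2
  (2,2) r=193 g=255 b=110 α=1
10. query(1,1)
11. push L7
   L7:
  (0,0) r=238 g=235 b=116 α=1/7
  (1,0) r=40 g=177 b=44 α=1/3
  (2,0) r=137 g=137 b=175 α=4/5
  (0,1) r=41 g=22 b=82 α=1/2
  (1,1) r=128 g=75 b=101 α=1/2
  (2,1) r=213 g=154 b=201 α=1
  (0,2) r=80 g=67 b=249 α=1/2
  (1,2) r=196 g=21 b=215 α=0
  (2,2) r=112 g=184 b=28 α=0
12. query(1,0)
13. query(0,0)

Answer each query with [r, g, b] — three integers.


at x=0,y=2 over L1,L2:
after L1 α=1/2: [145/2, 213/2, 223/2]
after L2 α=2/3: [685/6, 437/6, 383/6]
rounded: [114, 73, 64]

at x=1,y=0 over L1,L3,L4:
L1 α=1/3: [57, 83, 80]
L3 α=4/5: [793/5, 323/5, 304/5]
L4 α=1/2: [1353/10, 893/10, 732/5]
→ [135, 89, 146]

query (1,1) [L1,L3,L4,L5,L6] — begin 0,0,0
after L1 α=1: [217, 141, 254]
after L3 α=1/2: [411/2, 337/2, 139]
after L4 α=1/2: [843/4, 549/4, 125]
after L5 α=4/5: [3387/20, 4549/20, 793/5]
after L6 α=1/3: [4087/30, 5239/30, 1726/15]
→ [136, 175, 115]

at x=1,y=0 over L1,L3,L4,L5,L6,L7:
after L1 α=1/3: [57, 83, 80]
after L3 α=4/5: [793/5, 323/5, 304/5]
after L4 α=1/2: [1353/10, 893/10, 732/5]
after L5 α=1/7: [4419/35, 3909/35, 4507/35]
after L6 α=0: [4419/35, 3909/35, 4507/35]
after L7 α=1/3: [10238/105, 4671/35, 3518/35]
rounded: [98, 133, 101]

(0,0) stack=L1,L3,L4,L5,L6,L7; from [0,0,0]:
+L1 (α=2/7) → [424/7, 242/7, 426/7]
+L3 (α=1/2) → [520/7, 863/7, 241/7]
+L4 (α=1/2) → [2025/14, 1563/14, 355/7]
+L5 (α=1/4) → [9043/56, 6789/56, 1359/28]
+L6 (α=5/7) → [40123/196, 12949/196, 12209/98]
+L7 (α=1/7) → [143693/686, 61877/686, 42311/343]
rounded: [209, 90, 123]


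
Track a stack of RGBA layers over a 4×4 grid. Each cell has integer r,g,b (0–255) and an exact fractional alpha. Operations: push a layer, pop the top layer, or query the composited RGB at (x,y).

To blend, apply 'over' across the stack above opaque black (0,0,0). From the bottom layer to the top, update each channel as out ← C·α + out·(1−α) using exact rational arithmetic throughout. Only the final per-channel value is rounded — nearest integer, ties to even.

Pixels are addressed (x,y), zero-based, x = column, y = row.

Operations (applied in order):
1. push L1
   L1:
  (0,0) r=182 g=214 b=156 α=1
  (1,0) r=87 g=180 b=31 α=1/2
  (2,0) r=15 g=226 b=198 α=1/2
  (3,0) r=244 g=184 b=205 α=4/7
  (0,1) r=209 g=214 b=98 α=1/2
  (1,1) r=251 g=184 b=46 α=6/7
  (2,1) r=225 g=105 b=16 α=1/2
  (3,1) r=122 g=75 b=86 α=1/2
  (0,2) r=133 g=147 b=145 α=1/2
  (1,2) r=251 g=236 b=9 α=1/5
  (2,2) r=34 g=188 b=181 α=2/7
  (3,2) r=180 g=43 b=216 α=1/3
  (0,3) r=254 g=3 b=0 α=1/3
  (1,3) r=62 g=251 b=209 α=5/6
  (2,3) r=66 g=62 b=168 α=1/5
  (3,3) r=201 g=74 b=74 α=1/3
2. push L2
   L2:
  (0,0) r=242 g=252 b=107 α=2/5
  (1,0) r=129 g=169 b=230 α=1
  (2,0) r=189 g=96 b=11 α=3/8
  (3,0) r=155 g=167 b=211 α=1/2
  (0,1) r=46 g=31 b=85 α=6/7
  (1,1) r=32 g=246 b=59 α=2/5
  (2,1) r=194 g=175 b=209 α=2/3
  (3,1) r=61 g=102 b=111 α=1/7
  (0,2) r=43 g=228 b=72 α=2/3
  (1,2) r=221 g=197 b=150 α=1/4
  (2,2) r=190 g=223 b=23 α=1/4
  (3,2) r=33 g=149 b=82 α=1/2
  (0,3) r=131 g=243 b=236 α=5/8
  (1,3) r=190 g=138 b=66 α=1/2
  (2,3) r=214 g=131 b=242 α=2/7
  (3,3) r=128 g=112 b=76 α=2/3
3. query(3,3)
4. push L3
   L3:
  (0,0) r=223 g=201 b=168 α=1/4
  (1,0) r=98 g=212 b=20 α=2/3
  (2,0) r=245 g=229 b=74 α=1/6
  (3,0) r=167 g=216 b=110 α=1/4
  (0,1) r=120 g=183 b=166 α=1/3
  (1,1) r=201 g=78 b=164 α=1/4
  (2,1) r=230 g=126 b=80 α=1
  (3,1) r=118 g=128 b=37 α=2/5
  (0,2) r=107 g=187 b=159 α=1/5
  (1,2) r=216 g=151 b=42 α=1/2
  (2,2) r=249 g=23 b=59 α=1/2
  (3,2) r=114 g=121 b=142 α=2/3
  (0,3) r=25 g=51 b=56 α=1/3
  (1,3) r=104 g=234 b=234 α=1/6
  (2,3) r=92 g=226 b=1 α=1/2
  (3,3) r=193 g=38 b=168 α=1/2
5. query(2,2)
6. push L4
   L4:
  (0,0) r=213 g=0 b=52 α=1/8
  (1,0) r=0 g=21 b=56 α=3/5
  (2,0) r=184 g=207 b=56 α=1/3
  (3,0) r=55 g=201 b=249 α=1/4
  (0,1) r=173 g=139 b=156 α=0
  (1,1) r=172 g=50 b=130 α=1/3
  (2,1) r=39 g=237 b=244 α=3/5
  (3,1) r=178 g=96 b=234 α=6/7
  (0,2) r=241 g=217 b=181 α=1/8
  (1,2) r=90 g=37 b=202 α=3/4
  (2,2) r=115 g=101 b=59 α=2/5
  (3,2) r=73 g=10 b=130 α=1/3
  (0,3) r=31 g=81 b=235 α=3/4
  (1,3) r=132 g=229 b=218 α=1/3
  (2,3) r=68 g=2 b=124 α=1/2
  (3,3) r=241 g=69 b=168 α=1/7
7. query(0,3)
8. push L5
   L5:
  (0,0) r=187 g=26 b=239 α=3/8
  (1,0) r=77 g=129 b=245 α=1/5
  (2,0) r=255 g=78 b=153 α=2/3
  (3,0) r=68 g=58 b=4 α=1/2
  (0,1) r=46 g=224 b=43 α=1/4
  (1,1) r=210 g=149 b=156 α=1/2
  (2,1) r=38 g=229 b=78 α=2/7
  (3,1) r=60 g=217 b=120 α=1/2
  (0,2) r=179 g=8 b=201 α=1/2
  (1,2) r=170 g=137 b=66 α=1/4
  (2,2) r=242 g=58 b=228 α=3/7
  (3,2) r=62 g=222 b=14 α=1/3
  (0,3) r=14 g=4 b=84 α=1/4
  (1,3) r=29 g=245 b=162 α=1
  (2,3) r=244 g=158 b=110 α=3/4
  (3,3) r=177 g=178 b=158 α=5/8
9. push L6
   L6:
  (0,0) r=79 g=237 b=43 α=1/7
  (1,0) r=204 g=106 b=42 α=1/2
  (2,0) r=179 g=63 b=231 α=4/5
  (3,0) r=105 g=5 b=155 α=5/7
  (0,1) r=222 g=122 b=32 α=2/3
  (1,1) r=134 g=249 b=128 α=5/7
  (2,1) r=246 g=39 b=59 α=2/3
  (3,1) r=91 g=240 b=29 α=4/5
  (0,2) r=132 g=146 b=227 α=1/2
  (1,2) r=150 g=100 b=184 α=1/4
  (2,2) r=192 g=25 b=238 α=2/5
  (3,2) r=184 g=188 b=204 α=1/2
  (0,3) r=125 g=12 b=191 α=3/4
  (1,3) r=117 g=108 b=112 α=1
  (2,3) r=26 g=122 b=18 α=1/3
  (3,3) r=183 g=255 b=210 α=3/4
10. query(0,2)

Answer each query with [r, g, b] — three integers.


(3,3) stack=L1,L2; from [0,0,0]:
after L1 α=1/3: [67, 74/3, 74/3]
after L2 α=2/3: [323/3, 746/9, 530/9]
→ [108, 83, 59]

query (2,2) [L1,L2,L3] — begin 0,0,0
+L1 (α=2/7) → [68/7, 376/7, 362/7]
+L2 (α=1/4) → [767/14, 2689/28, 1247/28]
+L3 (α=1/2) → [4253/28, 3333/56, 2899/56]
rounded: [152, 60, 52]

query (0,3) [L1,L2,L3,L4] — begin 0,0,0
L1 α=1/3: [254/3, 1, 0]
L2 α=5/8: [909/8, 609/4, 295/2]
L3 α=1/3: [1009/12, 237/2, 117]
L4 α=3/4: [2125/48, 723/8, 411/2]
rounded: [44, 90, 206]

(0,2) stack=L1,L2,L3,L4,L5,L6; from [0,0,0]:
+L1 (α=1/2) → [133/2, 147/2, 145/2]
+L2 (α=2/3) → [305/6, 353/2, 433/6]
+L3 (α=1/5) → [931/15, 893/5, 1343/15]
+L4 (α=1/8) → [2533/30, 917/5, 3029/30]
+L5 (α=1/2) → [7903/60, 957/10, 9059/60]
+L6 (α=1/2) → [15823/120, 2417/20, 22679/120]
rounded: [132, 121, 189]


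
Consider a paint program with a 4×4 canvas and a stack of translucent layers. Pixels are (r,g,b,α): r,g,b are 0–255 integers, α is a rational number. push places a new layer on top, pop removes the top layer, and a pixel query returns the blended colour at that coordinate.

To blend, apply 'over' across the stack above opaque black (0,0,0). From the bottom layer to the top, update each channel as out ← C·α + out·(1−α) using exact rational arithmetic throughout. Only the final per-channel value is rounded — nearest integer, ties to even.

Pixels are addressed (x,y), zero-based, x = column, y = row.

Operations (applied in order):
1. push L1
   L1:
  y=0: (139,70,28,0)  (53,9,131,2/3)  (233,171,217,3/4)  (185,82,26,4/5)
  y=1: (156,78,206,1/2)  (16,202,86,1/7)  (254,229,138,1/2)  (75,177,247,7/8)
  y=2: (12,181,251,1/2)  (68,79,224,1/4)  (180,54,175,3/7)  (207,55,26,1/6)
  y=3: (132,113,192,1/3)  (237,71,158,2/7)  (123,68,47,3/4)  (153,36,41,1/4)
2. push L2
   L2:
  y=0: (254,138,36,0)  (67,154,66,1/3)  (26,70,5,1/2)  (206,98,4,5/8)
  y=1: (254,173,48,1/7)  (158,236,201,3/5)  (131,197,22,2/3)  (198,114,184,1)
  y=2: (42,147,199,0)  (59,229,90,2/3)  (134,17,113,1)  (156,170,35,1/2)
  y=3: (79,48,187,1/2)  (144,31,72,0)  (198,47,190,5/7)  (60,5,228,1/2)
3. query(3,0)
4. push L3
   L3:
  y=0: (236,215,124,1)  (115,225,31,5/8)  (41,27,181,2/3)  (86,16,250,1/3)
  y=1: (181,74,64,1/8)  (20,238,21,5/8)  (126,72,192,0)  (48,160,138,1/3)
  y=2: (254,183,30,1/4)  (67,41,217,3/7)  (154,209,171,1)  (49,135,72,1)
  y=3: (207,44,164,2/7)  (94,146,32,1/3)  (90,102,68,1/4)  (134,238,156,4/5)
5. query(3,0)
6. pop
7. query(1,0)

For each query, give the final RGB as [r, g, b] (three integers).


(3,0) stack=L1,L2; from [0,0,0]:
+L1 (α=4/5) → [148, 328/5, 104/5]
+L2 (α=5/8) → [737/4, 1717/20, 103/10]
→ [184, 86, 10]

(3,0) stack=L1,L2,L3; from [0,0,0]:
L1 α=4/5: [148, 328/5, 104/5]
L2 α=5/8: [737/4, 1717/20, 103/10]
L3 α=1/3: [303/2, 1877/30, 451/5]
= [152, 63, 90]

(1,0) stack=L1,L2; from [0,0,0]:
+L1 (α=2/3) → [106/3, 6, 262/3]
+L2 (α=1/3) → [413/9, 166/3, 722/9]
= [46, 55, 80]
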